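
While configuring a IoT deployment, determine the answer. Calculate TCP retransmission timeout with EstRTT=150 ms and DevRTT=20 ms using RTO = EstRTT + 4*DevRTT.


Given: EstRTT = 150 ms, DevRTT = 20 ms
Timeout = EstRTT + 4 * DevRTT
4 * DevRTT = 4 * 20 = 80
Timeout = 150 + 80 = 230 ms

230


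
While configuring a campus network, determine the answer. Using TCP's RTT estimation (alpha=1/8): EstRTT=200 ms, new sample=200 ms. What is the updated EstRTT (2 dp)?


Given: EstRTT = 200 ms, SampleRTT = 200 ms, alpha = 1/8
New EstRTT = (1 - alpha) * EstRTT + alpha * SampleRTT
(7/8) * 200 = 175
(1/8) * 200 = 25
New EstRTT = 175 + 25 = 200 ms -> 200.00 ms (2 dp)

200.00


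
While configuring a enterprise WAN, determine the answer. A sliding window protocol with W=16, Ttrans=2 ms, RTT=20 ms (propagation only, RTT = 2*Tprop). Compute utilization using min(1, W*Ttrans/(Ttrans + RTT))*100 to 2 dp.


Given: W = 16, Ttrans = 2 ms, RTT = 20 ms (= 2 * Tprop, Tprop = 10 ms)
Cycle time = Ttrans + RTT = 2 + 20 = 22 ms (first packet sent until its ACK returns)
W * Ttrans = 16 * 2 = 32 ms of sending per cycle
W * Ttrans / (Ttrans + RTT) = 32 / 22 = 1.454545
U = min(1, 1.454545) = 1.000000
U% = 100.00%

100.00


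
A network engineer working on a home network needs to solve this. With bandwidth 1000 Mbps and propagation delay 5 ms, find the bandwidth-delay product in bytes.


Given: bandwidth = 1000 Mbps, delay = 5 ms
BDP in bits = 1000 * 10^6 * 5 / 1000
BDP in bits = 5000000
BDP in bytes = 5000000 / 8 = 625000

625000


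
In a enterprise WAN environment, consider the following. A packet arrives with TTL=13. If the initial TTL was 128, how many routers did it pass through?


Given: initial TTL = 128, received TTL = 13
Hops = initial TTL - received TTL
Hops = 128 - 13 = 115

115


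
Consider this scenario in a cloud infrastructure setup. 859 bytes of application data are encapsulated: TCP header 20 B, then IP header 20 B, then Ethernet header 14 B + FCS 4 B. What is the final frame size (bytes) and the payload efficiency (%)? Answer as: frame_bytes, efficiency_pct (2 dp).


TCP segment = 859 + 20 = 879 B
IP packet = 879 + 20 = 899 B
Ethernet frame = 899 + 14 + 4 = 917 B
Efficiency = app / frame = 859 / 917 = 0.936750 = 93.6750% -> 93.68% (2 dp)

917, 93.68


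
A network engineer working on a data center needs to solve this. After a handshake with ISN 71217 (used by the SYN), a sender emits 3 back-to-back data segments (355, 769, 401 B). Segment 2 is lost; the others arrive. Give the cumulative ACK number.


SYN uses sequence number 71217; first data byte = ISN + 1 = 71218.
Segment 1: SEQ = 71218, len = 355 B, covers [71218, 71572]
Segment 2: SEQ = 71573, len = 769 B, covers [71573, 72341] [LOST]
Segment 3: SEQ = 72342, len = 401 B, covers [72342, 72742]
In-order data received: bytes [71218, 71572] (segments 1..1).
Segment 2 missing -> gap begins at byte 71573; later segments buffered out of order.
Cumulative ACK = next expected in-order byte = 71218 + 355 = 71573

71573


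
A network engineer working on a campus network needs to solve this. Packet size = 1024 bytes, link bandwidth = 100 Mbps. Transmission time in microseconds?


Given: packet = 1024 bytes, bandwidth = 100 Mbps
Packet in bits = 1024 * 8 = 8192 bits
Bandwidth = 100 * 10^6 = 100000000 bps
Time = 8192 / 100000000 seconds
Time in us = 8192 * 10^6 / 100000000 = 81.92

81.92


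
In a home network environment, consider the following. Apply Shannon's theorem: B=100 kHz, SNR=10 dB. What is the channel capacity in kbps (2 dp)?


Given: B = 100 kHz, SNR = 10 dB
SNR linear = 10^(10/10) = 10
1 + SNR = 11
log2(11) = 3.4594316186
C = 100 * 1000 * 3.4594316186 = 345943.1619 bps
C = 345.943162 kbps -> 345.94 kbps (2 dp)

345.94


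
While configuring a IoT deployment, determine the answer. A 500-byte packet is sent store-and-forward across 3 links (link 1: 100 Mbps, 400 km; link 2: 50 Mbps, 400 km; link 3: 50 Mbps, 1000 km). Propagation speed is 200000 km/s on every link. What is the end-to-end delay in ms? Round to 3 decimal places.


Packet = 500 bytes = 4000 bits. Store-and-forward: sum (t_trans + t_prop) per link.
Link 1: t_trans = 4000/(100*10^6) s = 0.0400 ms; t_prop = 400/200000 s = 2.0000 ms; subtotal = 2.0400 ms
Link 2: t_trans = 4000/(50*10^6) s = 0.0800 ms; t_prop = 400/200000 s = 2.0000 ms; subtotal = 2.0800 ms
Link 3: t_trans = 4000/(50*10^6) s = 0.0800 ms; t_prop = 1000/200000 s = 5.0000 ms; subtotal = 5.0800 ms
End-to-end = 2.0400 + 2.0800 + 5.0800 = 9.2000 ms -> 9.200 ms (3 dp)

9.200


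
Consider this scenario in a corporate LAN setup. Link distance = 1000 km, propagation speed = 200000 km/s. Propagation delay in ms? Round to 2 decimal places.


Given: distance = 1000 km, speed = 200000 km/s
Delay = distance / speed = 1000 / 200000 seconds
Delay in ms = 1000 * 1000 / 200000
Delay = 5.0000 ms
Rounded to 2 dp = 5.00 ms

5.00


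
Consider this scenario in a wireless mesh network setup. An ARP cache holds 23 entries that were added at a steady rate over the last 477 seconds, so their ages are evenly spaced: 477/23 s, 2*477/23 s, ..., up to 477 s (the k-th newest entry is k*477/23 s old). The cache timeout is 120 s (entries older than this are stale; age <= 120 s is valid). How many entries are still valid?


Ages are k * 477/23 s for k = 1..23 (spacing = 20.7391 s).
Entry k is valid iff k * 477/23 <= 120 iff k <= 23 * 120 / 477 = 5.7862
n_valid = floor(5.7862) = 5
(n_stale = 23 - 5 = 18)

5


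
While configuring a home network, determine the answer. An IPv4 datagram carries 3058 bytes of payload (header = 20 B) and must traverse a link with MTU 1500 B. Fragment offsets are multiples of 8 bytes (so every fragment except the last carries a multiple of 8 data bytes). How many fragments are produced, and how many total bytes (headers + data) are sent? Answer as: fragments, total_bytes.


Max data per non-final fragment = floor((MTU - header)/8)*8 = floor((1500 - 20)/8)*8 = floor(1480/8)*8 = 1480 B
Final fragment needs no 8-byte alignment: it can carry up to MTU - header = 1480 B
Non-final fragments needed = ceil((payload - 1480) / 1480) = ceil(1578/1480) = ceil(1.0662) = 2
Number of fragments = 2 + 1 = 3
Fragment sizes (data): 2 * 1480 B + 98 B (last, 98 <= 1480 OK)
Total bytes sent = payload + n_frags * header = 3058 + 3*20 = 3058 + 60 = 3118 B

3, 3118


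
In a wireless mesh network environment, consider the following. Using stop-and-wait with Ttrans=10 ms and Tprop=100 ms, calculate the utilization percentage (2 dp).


Given: Ttrans = 10 ms, Tprop = 100 ms
RTT = 2 * Tprop = 2 * 100 = 200 ms
U = Ttrans / (Ttrans + RTT)
U = 10 / (10 + 200)
U = 10 / 210 = 0.047619
U% = 4.76%

4.76


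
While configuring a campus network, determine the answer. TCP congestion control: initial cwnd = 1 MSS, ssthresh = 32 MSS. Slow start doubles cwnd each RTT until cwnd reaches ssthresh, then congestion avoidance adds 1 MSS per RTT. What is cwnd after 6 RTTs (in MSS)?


RTT 0: cwnd = 1 MSS (initial)
RTT 1: cwnd = 2 MSS (slow start, doubled)
RTT 2: cwnd = 4 MSS (slow start, doubled)
RTT 3: cwnd = 8 MSS (slow start, doubled)
RTT 4: cwnd = 16 MSS (slow start, doubled)
RTT 5: cwnd = 32 MSS (slow start, doubled)
RTT 6: cwnd = 33 MSS (congestion avoidance, +1)

33


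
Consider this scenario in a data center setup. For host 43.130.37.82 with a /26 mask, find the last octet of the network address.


Given: IP = 43.130.37.82, prefix = /26
Subnet mask = 255.255.255.192
Last octet of IP: 82
Last octet of mask: 192
Network last octet = 82 AND 192 = 64

64


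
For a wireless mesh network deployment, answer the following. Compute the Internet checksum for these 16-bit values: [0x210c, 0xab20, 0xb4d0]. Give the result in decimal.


Given words: [0x210c, 0xab20, 0xb4d0]
Step 1: Sum all words
Raw sum = 8460 + 43808 + 46288 = 98556
Step 2: Fold carry: (33020 + 1) = 33021
One's complement = ~33021 & 0xFFFF = 32514

32514


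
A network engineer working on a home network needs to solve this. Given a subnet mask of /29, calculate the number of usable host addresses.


Given: subnet mask /29
Host bits = 32 - 29 = 3
Total addresses = 2^3 = 8
Usable hosts = 8 - 2 (network + broadcast) = 6

6


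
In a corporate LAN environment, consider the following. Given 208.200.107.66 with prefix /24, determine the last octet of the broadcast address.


Given: IP = 208.200.107.66, prefix = /24
Host bits = 32 - 24 = 8
Network last octet = 66 AND mask = 0
Host part size = 2^8 - 1 = 255
Broadcast last octet = 0 OR 255 = 255

255


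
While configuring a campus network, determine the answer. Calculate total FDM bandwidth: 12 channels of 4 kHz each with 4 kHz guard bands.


Given: 12 channels, 4 kHz each, guard = 4 kHz
Channel bandwidth = 12 * 4 = 48 kHz
Guard bands = 11 gaps * 4 kHz = 44 kHz
Total = 48 + 44 = 92 kHz

92


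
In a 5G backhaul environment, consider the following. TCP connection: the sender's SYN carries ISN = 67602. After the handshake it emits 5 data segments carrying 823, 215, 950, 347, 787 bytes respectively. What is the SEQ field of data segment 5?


The SYN occupies sequence number ISN = 67602, so the first data byte is ISN + 1 = 67603.
SEQ of data segment i = (ISN + 1) + sum of payload sizes of segments 1..i-1.
Segment 1: SEQ = 67603, payload = 823 bytes
Segment 2: SEQ = 68426, payload = 215 bytes
Segment 3: SEQ = 68641, payload = 950 bytes
Segment 4: SEQ = 69591, payload = 347 bytes
Segment 5: SEQ = 69938, payload = 787 bytes
SEQ of segment 5 = 67603 + 823 + 215 + 950 + 347 = 69938

69938


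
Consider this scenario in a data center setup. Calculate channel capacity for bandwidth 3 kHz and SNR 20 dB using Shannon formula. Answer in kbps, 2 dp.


Given: B = 3 kHz, SNR = 20 dB
SNR linear = 10^(20/10) = 100
1 + SNR = 101
log2(101) = 6.6582114828
C = 3 * 1000 * 6.6582114828 = 19974.6344 bps
C = 19.974634 kbps -> 19.97 kbps (2 dp)

19.97


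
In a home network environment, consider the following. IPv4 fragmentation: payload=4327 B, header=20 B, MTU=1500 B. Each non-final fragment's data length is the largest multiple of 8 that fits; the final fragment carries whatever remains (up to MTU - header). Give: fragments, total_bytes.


Max data per non-final fragment = floor((MTU - header)/8)*8 = floor((1500 - 20)/8)*8 = floor(1480/8)*8 = 1480 B
Final fragment needs no 8-byte alignment: it can carry up to MTU - header = 1480 B
Non-final fragments needed = ceil((payload - 1480) / 1480) = ceil(2847/1480) = ceil(1.9236) = 2
Number of fragments = 2 + 1 = 3
Fragment sizes (data): 2 * 1480 B + 1367 B (last, 1367 <= 1480 OK)
Total bytes sent = payload + n_frags * header = 4327 + 3*20 = 4327 + 60 = 4387 B

3, 4387


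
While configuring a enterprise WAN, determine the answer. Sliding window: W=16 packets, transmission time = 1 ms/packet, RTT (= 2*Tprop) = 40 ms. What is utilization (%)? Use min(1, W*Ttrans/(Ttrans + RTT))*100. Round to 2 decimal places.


Given: W = 16, Ttrans = 1 ms, RTT = 40 ms (= 2 * Tprop, Tprop = 20 ms)
Cycle time = Ttrans + RTT = 1 + 40 = 41 ms (first packet sent until its ACK returns)
W * Ttrans = 16 * 1 = 16 ms of sending per cycle
W * Ttrans / (Ttrans + RTT) = 16 / 41 = 0.390244
U = min(1, 0.390244) = 0.390244
U% = 39.02%

39.02


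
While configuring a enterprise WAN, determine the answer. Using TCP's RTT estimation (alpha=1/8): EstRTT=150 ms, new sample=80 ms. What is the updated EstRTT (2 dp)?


Given: EstRTT = 150 ms, SampleRTT = 80 ms, alpha = 1/8
New EstRTT = (1 - alpha) * EstRTT + alpha * SampleRTT
(7/8) * 150 = 131.25
(1/8) * 80 = 10
New EstRTT = 131.25 + 10 = 141.25 ms -> 141.25 ms (2 dp)

141.25


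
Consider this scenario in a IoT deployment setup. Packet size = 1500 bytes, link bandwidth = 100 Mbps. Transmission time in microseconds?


Given: packet = 1500 bytes, bandwidth = 100 Mbps
Packet in bits = 1500 * 8 = 12000 bits
Bandwidth = 100 * 10^6 = 100000000 bps
Time = 12000 / 100000000 seconds
Time in us = 12000 * 10^6 / 100000000 = 120

120


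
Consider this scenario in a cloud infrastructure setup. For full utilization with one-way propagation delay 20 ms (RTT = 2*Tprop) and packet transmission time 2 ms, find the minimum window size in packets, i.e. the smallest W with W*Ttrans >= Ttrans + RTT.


Given: Ttrans = 2 ms, RTT = 40 ms (= 2 * Tprop, Tprop = 20 ms)
Time until first ACK returns = Ttrans + RTT = 2 + 40 = 42 ms
Need W * Ttrans >= Ttrans + RTT  ->  W >= (Ttrans + RTT) / Ttrans
(Ttrans + RTT) / Ttrans = 42 / 2 = 21
W_min = ceil(21) = 21

21


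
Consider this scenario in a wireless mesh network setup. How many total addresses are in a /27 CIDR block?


Given: CIDR prefix /27
Host bits = 32 - 27 = 5
Total addresses = 2^5 = 32

32


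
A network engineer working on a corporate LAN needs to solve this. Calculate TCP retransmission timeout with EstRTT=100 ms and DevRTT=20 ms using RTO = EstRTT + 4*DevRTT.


Given: EstRTT = 100 ms, DevRTT = 20 ms
Timeout = EstRTT + 4 * DevRTT
4 * DevRTT = 4 * 20 = 80
Timeout = 100 + 80 = 180 ms

180


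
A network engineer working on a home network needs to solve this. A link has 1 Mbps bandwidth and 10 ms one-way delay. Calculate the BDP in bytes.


Given: bandwidth = 1 Mbps, delay = 10 ms
BDP in bits = 1 * 10^6 * 10 / 1000
BDP in bits = 10000
BDP in bytes = 10000 / 8 = 1250

1250


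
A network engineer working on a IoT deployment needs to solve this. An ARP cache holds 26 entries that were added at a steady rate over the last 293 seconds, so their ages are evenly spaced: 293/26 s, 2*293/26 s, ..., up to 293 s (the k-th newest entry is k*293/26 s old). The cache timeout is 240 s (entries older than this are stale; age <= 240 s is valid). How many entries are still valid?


Ages are k * 293/26 s for k = 1..26 (spacing = 11.2692 s).
Entry k is valid iff k * 293/26 <= 240 iff k <= 26 * 240 / 293 = 21.2969
n_valid = floor(21.2969) = 21
(n_stale = 26 - 21 = 5)

21


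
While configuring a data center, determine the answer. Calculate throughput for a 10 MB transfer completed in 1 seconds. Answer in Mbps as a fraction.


Given: file = 10 MB, time = 1 s
File in Mb = 10 * 8 = 80 Mb
Throughput = 80 / 1 Mbps
Throughput = 80 Mbps

80


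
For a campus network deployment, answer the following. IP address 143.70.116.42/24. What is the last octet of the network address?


Given: IP = 143.70.116.42, prefix = /24
Subnet mask = 255.255.255.0
Last octet of IP: 42
Last octet of mask: 0
Network last octet = 42 AND 0 = 0

0


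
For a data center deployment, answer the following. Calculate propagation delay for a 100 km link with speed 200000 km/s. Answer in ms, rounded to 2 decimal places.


Given: distance = 100 km, speed = 200000 km/s
Delay = distance / speed = 100 / 200000 seconds
Delay in ms = 100 * 1000 / 200000
Delay = 0.5000 ms
Rounded to 2 dp = 0.50 ms

0.50


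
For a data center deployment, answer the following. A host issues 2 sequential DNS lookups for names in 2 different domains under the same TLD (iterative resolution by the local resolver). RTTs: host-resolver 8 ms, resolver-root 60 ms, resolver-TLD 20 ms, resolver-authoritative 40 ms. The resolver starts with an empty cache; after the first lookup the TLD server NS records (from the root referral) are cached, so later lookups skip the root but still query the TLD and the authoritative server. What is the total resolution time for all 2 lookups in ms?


Lookup 1 (cold cache): local + root + TLD + auth = 8 + 60 + 20 + 40 = 128 ms
Lookups 2..2 (TLD NS cached -> skip root; new domain -> still ask TLD and auth): local + TLD + auth = 8 + 20 + 40 = 68 ms each
Remaining 1 lookups: 1 * 68 = 68 ms
Total = 128 + 68 = 196 ms

196


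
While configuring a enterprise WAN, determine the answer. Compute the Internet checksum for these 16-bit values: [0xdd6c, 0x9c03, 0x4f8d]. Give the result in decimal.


Given words: [0xdd6c, 0x9c03, 0x4f8d]
Step 1: Sum all words
Raw sum = 56684 + 39939 + 20365 = 116988
Step 2: Fold carry: (51452 + 1) = 51453
One's complement = ~51453 & 0xFFFF = 14082

14082


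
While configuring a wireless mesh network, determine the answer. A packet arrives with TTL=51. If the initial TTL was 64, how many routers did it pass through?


Given: initial TTL = 64, received TTL = 51
Hops = initial TTL - received TTL
Hops = 64 - 51 = 13

13


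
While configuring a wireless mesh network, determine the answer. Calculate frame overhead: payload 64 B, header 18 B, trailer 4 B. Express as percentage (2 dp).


Given: payload = 64 B, header = 18 B, trailer = 4 B
Overhead bytes = header + trailer = 18 + 4 = 22
Total frame = payload + overhead = 64 + 22 = 86
Overhead % = 22 / 86 * 100 = 25.5814% -> 25.58% (2 dp)

25.58


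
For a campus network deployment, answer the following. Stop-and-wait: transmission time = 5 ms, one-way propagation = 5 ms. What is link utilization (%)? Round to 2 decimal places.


Given: Ttrans = 5 ms, Tprop = 5 ms
RTT = 2 * Tprop = 2 * 5 = 10 ms
U = Ttrans / (Ttrans + RTT)
U = 5 / (5 + 10)
U = 5 / 15 = 0.333333
U% = 33.33%

33.33


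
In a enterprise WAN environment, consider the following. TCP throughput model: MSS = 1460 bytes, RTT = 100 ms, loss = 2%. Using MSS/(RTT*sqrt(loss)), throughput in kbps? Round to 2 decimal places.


Given: MSS = 1460 bytes, RTT = 100 ms, loss = 2%
RTT in seconds = 100 / 1000 = 0.1
Loss rate = 2% = 0.02
sqrt(loss) = sqrt(0.02) = 0.141421356237
Throughput (bytes/s) = 1460 / (0.1 * 0.141421356237) = 103237.5901
Throughput (kbps) = 103237.5901 * 8 / 1000 = 825.900720 -> 825.90 kbps (2 dp)

825.90


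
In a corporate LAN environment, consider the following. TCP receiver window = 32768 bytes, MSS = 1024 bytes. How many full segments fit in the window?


Given: RWND = 32768 bytes, MSS = 1024 bytes
Full segments = floor(RWND / MSS)
Full segments = floor(32768 / 1024)
Full segments = floor(32.0) = 32

32


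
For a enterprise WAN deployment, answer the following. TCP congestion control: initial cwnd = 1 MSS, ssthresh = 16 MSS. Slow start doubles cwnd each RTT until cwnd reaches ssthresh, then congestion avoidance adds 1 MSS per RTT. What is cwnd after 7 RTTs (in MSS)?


RTT 0: cwnd = 1 MSS (initial)
RTT 1: cwnd = 2 MSS (slow start, doubled)
RTT 2: cwnd = 4 MSS (slow start, doubled)
RTT 3: cwnd = 8 MSS (slow start, doubled)
RTT 4: cwnd = 16 MSS (slow start, doubled)
RTT 5: cwnd = 17 MSS (congestion avoidance, +1)
RTT 6: cwnd = 18 MSS (congestion avoidance, +1)
RTT 7: cwnd = 19 MSS (congestion avoidance, +1)

19


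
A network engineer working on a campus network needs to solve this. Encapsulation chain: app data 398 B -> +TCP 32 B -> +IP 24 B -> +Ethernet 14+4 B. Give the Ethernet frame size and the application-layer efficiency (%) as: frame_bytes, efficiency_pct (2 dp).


TCP segment = 398 + 32 = 430 B
IP packet = 430 + 24 = 454 B
Ethernet frame = 454 + 14 + 4 = 472 B
Efficiency = app / frame = 398 / 472 = 0.843220 = 84.3220% -> 84.32% (2 dp)

472, 84.32


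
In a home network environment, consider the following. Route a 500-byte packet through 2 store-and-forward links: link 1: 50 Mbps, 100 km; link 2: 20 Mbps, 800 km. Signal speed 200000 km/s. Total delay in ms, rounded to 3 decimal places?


Packet = 500 bytes = 4000 bits. Store-and-forward: sum (t_trans + t_prop) per link.
Link 1: t_trans = 4000/(50*10^6) s = 0.0800 ms; t_prop = 100/200000 s = 0.5000 ms; subtotal = 0.5800 ms
Link 2: t_trans = 4000/(20*10^6) s = 0.2000 ms; t_prop = 800/200000 s = 4.0000 ms; subtotal = 4.2000 ms
End-to-end = 0.5800 + 4.2000 = 4.7800 ms -> 4.780 ms (3 dp)

4.780


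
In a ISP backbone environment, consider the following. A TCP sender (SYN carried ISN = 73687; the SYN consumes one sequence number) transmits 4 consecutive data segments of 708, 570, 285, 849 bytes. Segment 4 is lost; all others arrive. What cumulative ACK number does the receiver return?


SYN uses sequence number 73687; first data byte = ISN + 1 = 73688.
Segment 1: SEQ = 73688, len = 708 B, covers [73688, 74395]
Segment 2: SEQ = 74396, len = 570 B, covers [74396, 74965]
Segment 3: SEQ = 74966, len = 285 B, covers [74966, 75250]
Segment 4: SEQ = 75251, len = 849 B, covers [75251, 76099] [LOST]
In-order data received: bytes [73688, 75250] (segments 1..3).
Segment 4 missing -> gap begins at byte 75251.
Cumulative ACK = next expected in-order byte = 73688 + 708 + 570 + 285 = 75251

75251


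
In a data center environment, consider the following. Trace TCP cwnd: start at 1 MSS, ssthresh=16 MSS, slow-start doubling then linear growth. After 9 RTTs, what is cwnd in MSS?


RTT 0: cwnd = 1 MSS (initial)
RTT 1: cwnd = 2 MSS (slow start, doubled)
RTT 2: cwnd = 4 MSS (slow start, doubled)
RTT 3: cwnd = 8 MSS (slow start, doubled)
RTT 4: cwnd = 16 MSS (slow start, doubled)
RTT 5: cwnd = 17 MSS (congestion avoidance, +1)
RTT 6: cwnd = 18 MSS (congestion avoidance, +1)
RTT 7: cwnd = 19 MSS (congestion avoidance, +1)
RTT 8: cwnd = 20 MSS (congestion avoidance, +1)
RTT 9: cwnd = 21 MSS (congestion avoidance, +1)

21


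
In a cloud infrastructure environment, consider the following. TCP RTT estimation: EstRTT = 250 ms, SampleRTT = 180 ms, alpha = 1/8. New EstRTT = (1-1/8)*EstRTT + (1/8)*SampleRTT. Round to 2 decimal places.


Given: EstRTT = 250 ms, SampleRTT = 180 ms, alpha = 1/8
New EstRTT = (1 - alpha) * EstRTT + alpha * SampleRTT
(7/8) * 250 = 218.75
(1/8) * 180 = 22.5
New EstRTT = 218.75 + 22.5 = 241.25 ms -> 241.25 ms (2 dp)

241.25


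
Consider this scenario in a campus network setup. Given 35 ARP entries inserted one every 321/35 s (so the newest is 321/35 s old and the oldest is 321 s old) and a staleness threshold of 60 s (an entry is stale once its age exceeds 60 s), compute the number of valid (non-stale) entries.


Ages are k * 321/35 s for k = 1..35 (spacing = 9.1714 s).
Entry k is valid iff k * 321/35 <= 60 iff k <= 35 * 60 / 321 = 6.5421
n_valid = floor(6.5421) = 6
(n_stale = 35 - 6 = 29)

6


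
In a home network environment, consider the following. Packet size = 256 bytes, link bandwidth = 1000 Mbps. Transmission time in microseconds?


Given: packet = 256 bytes, bandwidth = 1000 Mbps
Packet in bits = 256 * 8 = 2048 bits
Bandwidth = 1000 * 10^6 = 1000000000 bps
Time = 2048 / 1000000000 seconds
Time in us = 2048 * 10^6 / 1000000000 = 2.048

2.048


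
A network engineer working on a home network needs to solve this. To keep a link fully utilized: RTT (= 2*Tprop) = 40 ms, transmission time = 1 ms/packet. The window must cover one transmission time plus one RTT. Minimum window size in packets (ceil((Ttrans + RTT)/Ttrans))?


Given: Ttrans = 1 ms, RTT = 40 ms (= 2 * Tprop, Tprop = 20 ms)
Time until first ACK returns = Ttrans + RTT = 1 + 40 = 41 ms
Need W * Ttrans >= Ttrans + RTT  ->  W >= (Ttrans + RTT) / Ttrans
(Ttrans + RTT) / Ttrans = 41 / 1 = 41
W_min = ceil(41) = 41

41


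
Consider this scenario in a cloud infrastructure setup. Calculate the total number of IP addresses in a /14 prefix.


Given: CIDR prefix /14
Host bits = 32 - 14 = 18
Total addresses = 2^18 = 262144

262144


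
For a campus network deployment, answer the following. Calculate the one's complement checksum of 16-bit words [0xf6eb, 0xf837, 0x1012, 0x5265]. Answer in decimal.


Given words: [0xf6eb, 0xf837, 0x1012, 0x5265]
Step 1: Sum all words
Raw sum = 63211 + 63543 + 4114 + 21093 = 151961
Step 2: Fold carry: (20889 + 2) = 20891
One's complement = ~20891 & 0xFFFF = 44644

44644


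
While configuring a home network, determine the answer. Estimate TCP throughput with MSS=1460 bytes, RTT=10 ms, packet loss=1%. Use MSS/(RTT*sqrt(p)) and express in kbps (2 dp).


Given: MSS = 1460 bytes, RTT = 10 ms, loss = 1%
RTT in seconds = 10 / 1000 = 0.01
Loss rate = 1% = 0.01
sqrt(loss) = sqrt(0.01) = 0.1
Throughput (bytes/s) = 1460 / (0.01 * 0.1) = 1460000.0000
Throughput (kbps) = 1460000.0000 * 8 / 1000 = 11680.000000 -> 11680.00 kbps (2 dp)

11680.00


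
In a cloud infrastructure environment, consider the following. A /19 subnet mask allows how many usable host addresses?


Given: subnet mask /19
Host bits = 32 - 19 = 13
Total addresses = 2^13 = 8192
Usable hosts = 8192 - 2 (network + broadcast) = 8190

8190


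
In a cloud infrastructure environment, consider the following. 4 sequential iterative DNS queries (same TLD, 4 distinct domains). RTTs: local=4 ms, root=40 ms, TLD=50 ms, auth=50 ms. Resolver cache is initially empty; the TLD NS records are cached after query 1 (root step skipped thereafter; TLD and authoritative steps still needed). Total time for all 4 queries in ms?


Lookup 1 (cold cache): local + root + TLD + auth = 4 + 40 + 50 + 50 = 144 ms
Lookups 2..4 (TLD NS cached -> skip root; new domain -> still ask TLD and auth): local + TLD + auth = 4 + 50 + 50 = 104 ms each
Remaining 3 lookups: 3 * 104 = 312 ms
Total = 144 + 312 = 456 ms

456


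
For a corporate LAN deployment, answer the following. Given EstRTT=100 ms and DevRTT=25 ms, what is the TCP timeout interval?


Given: EstRTT = 100 ms, DevRTT = 25 ms
Timeout = EstRTT + 4 * DevRTT
4 * DevRTT = 4 * 25 = 100
Timeout = 100 + 100 = 200 ms

200


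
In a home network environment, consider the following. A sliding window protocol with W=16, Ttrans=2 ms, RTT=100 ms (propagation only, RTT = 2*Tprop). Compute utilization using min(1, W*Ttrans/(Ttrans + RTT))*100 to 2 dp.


Given: W = 16, Ttrans = 2 ms, RTT = 100 ms (= 2 * Tprop, Tprop = 50 ms)
Cycle time = Ttrans + RTT = 2 + 100 = 102 ms (first packet sent until its ACK returns)
W * Ttrans = 16 * 2 = 32 ms of sending per cycle
W * Ttrans / (Ttrans + RTT) = 32 / 102 = 0.313725
U = min(1, 0.313725) = 0.313725
U% = 31.37%

31.37


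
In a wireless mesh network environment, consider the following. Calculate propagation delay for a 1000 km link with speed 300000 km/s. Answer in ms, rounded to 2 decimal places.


Given: distance = 1000 km, speed = 300000 km/s
Delay = distance / speed = 1000 / 300000 seconds
Delay in ms = 1000 * 1000 / 300000
Delay = 3.3333 ms
Rounded to 2 dp = 3.33 ms

3.33


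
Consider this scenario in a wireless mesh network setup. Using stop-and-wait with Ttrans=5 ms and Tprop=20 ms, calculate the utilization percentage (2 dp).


Given: Ttrans = 5 ms, Tprop = 20 ms
RTT = 2 * Tprop = 2 * 20 = 40 ms
U = Ttrans / (Ttrans + RTT)
U = 5 / (5 + 40)
U = 5 / 45 = 0.111111
U% = 11.11%

11.11


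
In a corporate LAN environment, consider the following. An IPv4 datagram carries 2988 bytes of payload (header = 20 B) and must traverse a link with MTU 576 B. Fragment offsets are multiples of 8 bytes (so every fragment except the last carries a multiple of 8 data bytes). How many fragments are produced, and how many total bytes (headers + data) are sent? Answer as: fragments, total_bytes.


Max data per non-final fragment = floor((MTU - header)/8)*8 = floor((576 - 20)/8)*8 = floor(556/8)*8 = 552 B
Final fragment needs no 8-byte alignment: it can carry up to MTU - header = 556 B
Non-final fragments needed = ceil((payload - 556) / 552) = ceil(2432/552) = ceil(4.4058) = 5
Number of fragments = 5 + 1 = 6
Fragment sizes (data): 5 * 552 B + 228 B (last, 228 <= 556 OK)
Total bytes sent = payload + n_frags * header = 2988 + 6*20 = 2988 + 120 = 3108 B

6, 3108


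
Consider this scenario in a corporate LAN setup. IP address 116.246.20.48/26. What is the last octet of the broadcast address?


Given: IP = 116.246.20.48, prefix = /26
Host bits = 32 - 26 = 6
Network last octet = 48 AND mask = 0
Host part size = 2^6 - 1 = 63
Broadcast last octet = 0 OR 63 = 63

63


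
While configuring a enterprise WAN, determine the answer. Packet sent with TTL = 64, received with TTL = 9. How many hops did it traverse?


Given: initial TTL = 64, received TTL = 9
Hops = initial TTL - received TTL
Hops = 64 - 9 = 55

55


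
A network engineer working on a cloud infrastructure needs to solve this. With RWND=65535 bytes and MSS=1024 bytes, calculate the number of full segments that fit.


Given: RWND = 65535 bytes, MSS = 1024 bytes
Full segments = floor(RWND / MSS)
Full segments = floor(65535 / 1024)
Full segments = floor(63.999) = 63

63


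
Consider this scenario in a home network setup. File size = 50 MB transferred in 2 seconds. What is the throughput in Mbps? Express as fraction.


Given: file = 50 MB, time = 2 s
File in Mb = 50 * 8 = 400 Mb
Throughput = 400 / 2 Mbps
Throughput = 200 Mbps

200


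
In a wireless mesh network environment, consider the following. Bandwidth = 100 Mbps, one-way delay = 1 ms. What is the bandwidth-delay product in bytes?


Given: bandwidth = 100 Mbps, delay = 1 ms
BDP in bits = 100 * 10^6 * 1 / 1000
BDP in bits = 100000
BDP in bytes = 100000 / 8 = 12500

12500


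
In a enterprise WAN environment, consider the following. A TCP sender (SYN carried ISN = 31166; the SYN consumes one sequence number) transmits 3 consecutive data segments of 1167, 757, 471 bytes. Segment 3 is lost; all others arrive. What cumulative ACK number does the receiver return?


SYN uses sequence number 31166; first data byte = ISN + 1 = 31167.
Segment 1: SEQ = 31167, len = 1167 B, covers [31167, 32333]
Segment 2: SEQ = 32334, len = 757 B, covers [32334, 33090]
Segment 3: SEQ = 33091, len = 471 B, covers [33091, 33561] [LOST]
In-order data received: bytes [31167, 33090] (segments 1..2).
Segment 3 missing -> gap begins at byte 33091.
Cumulative ACK = next expected in-order byte = 31167 + 1167 + 757 = 33091

33091


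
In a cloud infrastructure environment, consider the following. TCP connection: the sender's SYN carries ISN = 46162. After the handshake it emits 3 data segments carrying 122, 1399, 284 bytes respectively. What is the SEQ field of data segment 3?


The SYN occupies sequence number ISN = 46162, so the first data byte is ISN + 1 = 46163.
SEQ of data segment i = (ISN + 1) + sum of payload sizes of segments 1..i-1.
Segment 1: SEQ = 46163, payload = 122 bytes
Segment 2: SEQ = 46285, payload = 1399 bytes
Segment 3: SEQ = 47684, payload = 284 bytes
SEQ of segment 3 = 46163 + 122 + 1399 = 47684

47684


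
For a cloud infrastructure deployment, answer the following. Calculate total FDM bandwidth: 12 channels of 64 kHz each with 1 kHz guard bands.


Given: 12 channels, 64 kHz each, guard = 1 kHz
Channel bandwidth = 12 * 64 = 768 kHz
Guard bands = 11 gaps * 1 kHz = 11 kHz
Total = 768 + 11 = 779 kHz

779


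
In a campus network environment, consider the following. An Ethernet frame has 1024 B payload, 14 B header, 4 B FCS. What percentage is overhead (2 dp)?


Given: payload = 1024 B, header = 14 B, trailer = 4 B
Overhead bytes = header + trailer = 14 + 4 = 18
Total frame = payload + overhead = 1024 + 18 = 1042
Overhead % = 18 / 1042 * 100 = 1.7274% -> 1.73% (2 dp)

1.73


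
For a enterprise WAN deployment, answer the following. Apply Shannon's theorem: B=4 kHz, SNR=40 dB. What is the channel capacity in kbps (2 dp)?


Given: B = 4 kHz, SNR = 40 dB
SNR linear = 10^(40/10) = 10000
1 + SNR = 10001
log2(10001) = 13.2878566418
C = 4 * 1000 * 13.2878566418 = 53151.4266 bps
C = 53.151427 kbps -> 53.15 kbps (2 dp)

53.15


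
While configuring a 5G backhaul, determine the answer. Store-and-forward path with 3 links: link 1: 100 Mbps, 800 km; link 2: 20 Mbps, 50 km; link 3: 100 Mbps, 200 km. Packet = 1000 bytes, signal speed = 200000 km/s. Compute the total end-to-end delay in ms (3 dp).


Packet = 1000 bytes = 8000 bits. Store-and-forward: sum (t_trans + t_prop) per link.
Link 1: t_trans = 8000/(100*10^6) s = 0.0800 ms; t_prop = 800/200000 s = 4.0000 ms; subtotal = 4.0800 ms
Link 2: t_trans = 8000/(20*10^6) s = 0.4000 ms; t_prop = 50/200000 s = 0.2500 ms; subtotal = 0.6500 ms
Link 3: t_trans = 8000/(100*10^6) s = 0.0800 ms; t_prop = 200/200000 s = 1.0000 ms; subtotal = 1.0800 ms
End-to-end = 4.0800 + 0.6500 + 1.0800 = 5.8100 ms -> 5.810 ms (3 dp)

5.810


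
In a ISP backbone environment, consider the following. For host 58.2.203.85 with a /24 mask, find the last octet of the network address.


Given: IP = 58.2.203.85, prefix = /24
Subnet mask = 255.255.255.0
Last octet of IP: 85
Last octet of mask: 0
Network last octet = 85 AND 0 = 0

0


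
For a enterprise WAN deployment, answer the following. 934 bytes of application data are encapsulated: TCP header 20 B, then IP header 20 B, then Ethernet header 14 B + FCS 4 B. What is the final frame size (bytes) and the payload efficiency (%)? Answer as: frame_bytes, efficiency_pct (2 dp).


TCP segment = 934 + 20 = 954 B
IP packet = 954 + 20 = 974 B
Ethernet frame = 974 + 14 + 4 = 992 B
Efficiency = app / frame = 934 / 992 = 0.941532 = 94.1532% -> 94.15% (2 dp)

992, 94.15


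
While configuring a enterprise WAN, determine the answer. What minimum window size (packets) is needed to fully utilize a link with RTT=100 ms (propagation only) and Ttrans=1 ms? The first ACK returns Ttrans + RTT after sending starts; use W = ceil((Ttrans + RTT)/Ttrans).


Given: Ttrans = 1 ms, RTT = 100 ms (= 2 * Tprop, Tprop = 50 ms)
Time until first ACK returns = Ttrans + RTT = 1 + 100 = 101 ms
Need W * Ttrans >= Ttrans + RTT  ->  W >= (Ttrans + RTT) / Ttrans
(Ttrans + RTT) / Ttrans = 101 / 1 = 101
W_min = ceil(101) = 101

101


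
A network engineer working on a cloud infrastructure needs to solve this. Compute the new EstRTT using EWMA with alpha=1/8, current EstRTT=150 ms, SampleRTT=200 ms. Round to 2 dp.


Given: EstRTT = 150 ms, SampleRTT = 200 ms, alpha = 1/8
New EstRTT = (1 - alpha) * EstRTT + alpha * SampleRTT
(7/8) * 150 = 131.25
(1/8) * 200 = 25
New EstRTT = 131.25 + 25 = 156.25 ms -> 156.25 ms (2 dp)

156.25


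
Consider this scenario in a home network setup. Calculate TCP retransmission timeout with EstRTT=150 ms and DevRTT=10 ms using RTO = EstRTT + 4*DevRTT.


Given: EstRTT = 150 ms, DevRTT = 10 ms
Timeout = EstRTT + 4 * DevRTT
4 * DevRTT = 4 * 10 = 40
Timeout = 150 + 40 = 190 ms

190


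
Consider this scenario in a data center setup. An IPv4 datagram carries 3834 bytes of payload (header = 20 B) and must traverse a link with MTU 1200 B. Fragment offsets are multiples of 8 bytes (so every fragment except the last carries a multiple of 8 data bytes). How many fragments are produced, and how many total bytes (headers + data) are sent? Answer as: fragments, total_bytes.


Max data per non-final fragment = floor((MTU - header)/8)*8 = floor((1200 - 20)/8)*8 = floor(1180/8)*8 = 1176 B
Final fragment needs no 8-byte alignment: it can carry up to MTU - header = 1180 B
Non-final fragments needed = ceil((payload - 1180) / 1176) = ceil(2654/1176) = ceil(2.2568) = 3
Number of fragments = 3 + 1 = 4
Fragment sizes (data): 3 * 1176 B + 306 B (last, 306 <= 1180 OK)
Total bytes sent = payload + n_frags * header = 3834 + 4*20 = 3834 + 80 = 3914 B

4, 3914


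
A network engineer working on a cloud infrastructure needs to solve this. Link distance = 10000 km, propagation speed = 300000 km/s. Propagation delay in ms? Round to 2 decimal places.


Given: distance = 10000 km, speed = 300000 km/s
Delay = distance / speed = 10000 / 300000 seconds
Delay in ms = 10000 * 1000 / 300000
Delay = 33.3333 ms
Rounded to 2 dp = 33.33 ms

33.33


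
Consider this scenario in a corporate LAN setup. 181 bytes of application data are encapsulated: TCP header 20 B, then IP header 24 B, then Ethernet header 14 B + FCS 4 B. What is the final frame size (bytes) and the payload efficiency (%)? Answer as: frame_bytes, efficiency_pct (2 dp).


TCP segment = 181 + 20 = 201 B
IP packet = 201 + 24 = 225 B
Ethernet frame = 225 + 14 + 4 = 243 B
Efficiency = app / frame = 181 / 243 = 0.744856 = 74.4856% -> 74.49% (2 dp)

243, 74.49


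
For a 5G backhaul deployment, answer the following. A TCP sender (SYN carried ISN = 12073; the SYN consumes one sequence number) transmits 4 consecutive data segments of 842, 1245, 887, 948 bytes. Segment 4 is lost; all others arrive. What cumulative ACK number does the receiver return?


SYN uses sequence number 12073; first data byte = ISN + 1 = 12074.
Segment 1: SEQ = 12074, len = 842 B, covers [12074, 12915]
Segment 2: SEQ = 12916, len = 1245 B, covers [12916, 14160]
Segment 3: SEQ = 14161, len = 887 B, covers [14161, 15047]
Segment 4: SEQ = 15048, len = 948 B, covers [15048, 15995] [LOST]
In-order data received: bytes [12074, 15047] (segments 1..3).
Segment 4 missing -> gap begins at byte 15048.
Cumulative ACK = next expected in-order byte = 12074 + 842 + 1245 + 887 = 15048

15048


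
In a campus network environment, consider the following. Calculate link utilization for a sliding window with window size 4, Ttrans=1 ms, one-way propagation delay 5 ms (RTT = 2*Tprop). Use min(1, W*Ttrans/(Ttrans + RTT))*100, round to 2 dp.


Given: W = 4, Ttrans = 1 ms, RTT = 10 ms (= 2 * Tprop, Tprop = 5 ms)
Cycle time = Ttrans + RTT = 1 + 10 = 11 ms (first packet sent until its ACK returns)
W * Ttrans = 4 * 1 = 4 ms of sending per cycle
W * Ttrans / (Ttrans + RTT) = 4 / 11 = 0.363636
U = min(1, 0.363636) = 0.363636
U% = 36.36%

36.36


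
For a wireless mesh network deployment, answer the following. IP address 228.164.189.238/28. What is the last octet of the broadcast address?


Given: IP = 228.164.189.238, prefix = /28
Host bits = 32 - 28 = 4
Network last octet = 238 AND mask = 224
Host part size = 2^4 - 1 = 15
Broadcast last octet = 224 OR 15 = 239

239


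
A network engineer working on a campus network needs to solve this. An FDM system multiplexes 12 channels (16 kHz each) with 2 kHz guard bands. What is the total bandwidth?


Given: 12 channels, 16 kHz each, guard = 2 kHz
Channel bandwidth = 12 * 16 = 192 kHz
Guard bands = 11 gaps * 2 kHz = 22 kHz
Total = 192 + 22 = 214 kHz

214


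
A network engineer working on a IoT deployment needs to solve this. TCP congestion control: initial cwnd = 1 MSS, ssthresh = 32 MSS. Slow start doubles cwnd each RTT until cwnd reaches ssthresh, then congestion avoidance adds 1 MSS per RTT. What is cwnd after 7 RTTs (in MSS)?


RTT 0: cwnd = 1 MSS (initial)
RTT 1: cwnd = 2 MSS (slow start, doubled)
RTT 2: cwnd = 4 MSS (slow start, doubled)
RTT 3: cwnd = 8 MSS (slow start, doubled)
RTT 4: cwnd = 16 MSS (slow start, doubled)
RTT 5: cwnd = 32 MSS (slow start, doubled)
RTT 6: cwnd = 33 MSS (congestion avoidance, +1)
RTT 7: cwnd = 34 MSS (congestion avoidance, +1)

34


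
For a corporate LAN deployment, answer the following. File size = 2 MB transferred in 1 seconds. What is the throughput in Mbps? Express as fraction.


Given: file = 2 MB, time = 1 s
File in Mb = 2 * 8 = 16 Mb
Throughput = 16 / 1 Mbps
Throughput = 16 Mbps

16


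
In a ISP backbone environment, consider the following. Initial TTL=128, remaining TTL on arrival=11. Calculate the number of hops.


Given: initial TTL = 128, received TTL = 11
Hops = initial TTL - received TTL
Hops = 128 - 11 = 117

117


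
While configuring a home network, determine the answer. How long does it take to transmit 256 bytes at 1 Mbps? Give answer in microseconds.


Given: packet = 256 bytes, bandwidth = 1 Mbps
Packet in bits = 256 * 8 = 2048 bits
Bandwidth = 1 * 10^6 = 1000000 bps
Time = 2048 / 1000000 seconds
Time in us = 2048 * 10^6 / 1000000 = 2048

2048


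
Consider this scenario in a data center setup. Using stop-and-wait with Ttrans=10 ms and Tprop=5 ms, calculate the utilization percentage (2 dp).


Given: Ttrans = 10 ms, Tprop = 5 ms
RTT = 2 * Tprop = 2 * 5 = 10 ms
U = Ttrans / (Ttrans + RTT)
U = 10 / (10 + 10)
U = 10 / 20 = 0.5
U% = 50.00%

50.00


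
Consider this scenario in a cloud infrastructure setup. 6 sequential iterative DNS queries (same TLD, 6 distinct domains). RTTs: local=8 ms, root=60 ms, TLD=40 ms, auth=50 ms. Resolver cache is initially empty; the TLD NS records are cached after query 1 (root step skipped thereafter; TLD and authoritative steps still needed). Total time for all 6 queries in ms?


Lookup 1 (cold cache): local + root + TLD + auth = 8 + 60 + 40 + 50 = 158 ms
Lookups 2..6 (TLD NS cached -> skip root; new domain -> still ask TLD and auth): local + TLD + auth = 8 + 40 + 50 = 98 ms each
Remaining 5 lookups: 5 * 98 = 490 ms
Total = 158 + 490 = 648 ms

648


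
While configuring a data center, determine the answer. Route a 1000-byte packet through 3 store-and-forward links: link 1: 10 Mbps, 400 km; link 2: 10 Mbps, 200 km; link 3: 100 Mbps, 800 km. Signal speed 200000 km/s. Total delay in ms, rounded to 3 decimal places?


Packet = 1000 bytes = 8000 bits. Store-and-forward: sum (t_trans + t_prop) per link.
Link 1: t_trans = 8000/(10*10^6) s = 0.8000 ms; t_prop = 400/200000 s = 2.0000 ms; subtotal = 2.8000 ms
Link 2: t_trans = 8000/(10*10^6) s = 0.8000 ms; t_prop = 200/200000 s = 1.0000 ms; subtotal = 1.8000 ms
Link 3: t_trans = 8000/(100*10^6) s = 0.0800 ms; t_prop = 800/200000 s = 4.0000 ms; subtotal = 4.0800 ms
End-to-end = 2.8000 + 1.8000 + 4.0800 = 8.6800 ms -> 8.680 ms (3 dp)

8.680
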